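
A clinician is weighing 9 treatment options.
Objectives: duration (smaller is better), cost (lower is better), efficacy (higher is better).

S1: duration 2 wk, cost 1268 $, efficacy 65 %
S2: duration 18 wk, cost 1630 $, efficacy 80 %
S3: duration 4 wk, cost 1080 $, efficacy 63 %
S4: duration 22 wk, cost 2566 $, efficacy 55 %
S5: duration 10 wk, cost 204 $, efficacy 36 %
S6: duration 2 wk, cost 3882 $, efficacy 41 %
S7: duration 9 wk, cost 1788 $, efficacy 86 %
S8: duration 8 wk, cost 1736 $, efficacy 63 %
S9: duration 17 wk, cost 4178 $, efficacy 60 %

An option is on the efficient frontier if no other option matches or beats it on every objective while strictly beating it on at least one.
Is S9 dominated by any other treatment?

Yes

S1 vs S9: duration 2≤17, cost 1268≤4178, efficacy 65≥60 — S1 is at least as good on every objective and strictly better on at least one, so S1 dominates S9.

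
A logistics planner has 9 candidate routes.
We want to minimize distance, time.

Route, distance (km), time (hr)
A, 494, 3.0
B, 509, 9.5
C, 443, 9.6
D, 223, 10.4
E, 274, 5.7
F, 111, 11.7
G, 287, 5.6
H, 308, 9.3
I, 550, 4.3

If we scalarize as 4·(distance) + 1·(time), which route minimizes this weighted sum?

F

A: 4·494 + 1·3.0 = 1979.0
B: 4·509 + 1·9.5 = 2045.5
C: 4·443 + 1·9.6 = 1781.6
D: 4·223 + 1·10.4 = 902.4
E: 4·274 + 1·5.7 = 1101.7
F: 4·111 + 1·11.7 = 455.7
G: 4·287 + 1·5.6 = 1153.6
H: 4·308 + 1·9.3 = 1241.3
I: 4·550 + 1·4.3 = 2204.3
Lowest: F at 455.7.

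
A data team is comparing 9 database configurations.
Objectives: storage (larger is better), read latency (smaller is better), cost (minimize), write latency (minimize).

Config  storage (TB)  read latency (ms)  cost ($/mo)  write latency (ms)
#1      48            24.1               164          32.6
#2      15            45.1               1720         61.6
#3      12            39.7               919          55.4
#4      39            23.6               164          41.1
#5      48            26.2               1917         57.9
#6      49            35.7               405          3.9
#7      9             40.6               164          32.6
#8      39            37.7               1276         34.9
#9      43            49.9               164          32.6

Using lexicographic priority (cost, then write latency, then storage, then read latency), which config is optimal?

First minimize cost: best is 164, kept {#1, #4, #7, #9}.
Then minimize write latency: best is 32.6, kept {#1, #7, #9}.
Then maximize storage: best is 48, kept {#1}.

#1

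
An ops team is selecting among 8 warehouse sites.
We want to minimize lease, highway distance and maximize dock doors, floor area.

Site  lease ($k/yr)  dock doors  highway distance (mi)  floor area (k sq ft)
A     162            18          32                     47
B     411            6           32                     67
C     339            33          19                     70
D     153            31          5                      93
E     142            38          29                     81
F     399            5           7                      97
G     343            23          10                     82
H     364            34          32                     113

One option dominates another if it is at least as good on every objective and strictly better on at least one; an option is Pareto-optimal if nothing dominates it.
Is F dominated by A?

A vs F: A is worse on highway distance (32 vs 7), so it does not dominate F.

No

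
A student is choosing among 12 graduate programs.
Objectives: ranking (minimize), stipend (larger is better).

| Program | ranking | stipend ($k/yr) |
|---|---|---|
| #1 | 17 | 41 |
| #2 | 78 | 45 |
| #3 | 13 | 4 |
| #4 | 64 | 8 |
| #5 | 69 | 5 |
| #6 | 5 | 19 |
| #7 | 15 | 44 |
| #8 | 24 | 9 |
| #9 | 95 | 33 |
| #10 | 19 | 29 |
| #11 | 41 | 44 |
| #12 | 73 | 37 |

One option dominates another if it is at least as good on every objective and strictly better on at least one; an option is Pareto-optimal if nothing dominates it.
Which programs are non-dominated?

#1: dominated by #7 (ranking 15≤17, stipend 44≥41).
#2: not dominated (best stipend).
#3: dominated by #6 (ranking 5≤13, stipend 19≥4).
#4: dominated by #1 (ranking 17≤64, stipend 41≥8).
#5: dominated by #1 (ranking 17≤69, stipend 41≥5).
#6: not dominated (best ranking).
#7: not dominated.
#8: dominated by #1 (ranking 17≤24, stipend 41≥9).
#9: dominated by #1 (ranking 17≤95, stipend 41≥33).
#10: dominated by #1 (ranking 17≤19, stipend 41≥29).
#11: dominated by #7 (ranking 15≤41, stipend 44≥44).
#12: dominated by #1 (ranking 17≤73, stipend 41≥37).

#2, #6, #7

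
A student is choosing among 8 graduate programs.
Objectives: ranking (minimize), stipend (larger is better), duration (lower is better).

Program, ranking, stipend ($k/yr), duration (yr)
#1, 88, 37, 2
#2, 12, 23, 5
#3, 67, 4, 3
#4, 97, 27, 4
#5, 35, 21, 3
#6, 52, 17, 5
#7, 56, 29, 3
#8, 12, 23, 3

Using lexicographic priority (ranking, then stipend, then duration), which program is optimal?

#8

First minimize ranking: best is 12, kept {#2, #8}.
Then maximize stipend: best is 23, kept {#2, #8}.
Then minimize duration: best is 3, kept {#8}.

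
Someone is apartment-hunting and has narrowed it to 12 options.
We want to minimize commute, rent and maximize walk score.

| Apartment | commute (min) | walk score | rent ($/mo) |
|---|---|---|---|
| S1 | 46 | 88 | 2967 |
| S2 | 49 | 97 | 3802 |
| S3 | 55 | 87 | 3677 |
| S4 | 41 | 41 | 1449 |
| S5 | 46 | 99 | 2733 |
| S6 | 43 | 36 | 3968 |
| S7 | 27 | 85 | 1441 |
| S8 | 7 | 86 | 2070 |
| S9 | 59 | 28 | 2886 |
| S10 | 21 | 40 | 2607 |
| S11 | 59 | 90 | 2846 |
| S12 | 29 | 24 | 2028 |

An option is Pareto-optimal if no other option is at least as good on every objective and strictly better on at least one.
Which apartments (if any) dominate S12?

S7

S7: commute 27≤29, walk score 85≥24, rent 1441≤2028 — dominates S12.
Others (S1, S2, S3, S4, S5, S6, S8, S9, S10, S11) are each worse than S12 on at least one objective.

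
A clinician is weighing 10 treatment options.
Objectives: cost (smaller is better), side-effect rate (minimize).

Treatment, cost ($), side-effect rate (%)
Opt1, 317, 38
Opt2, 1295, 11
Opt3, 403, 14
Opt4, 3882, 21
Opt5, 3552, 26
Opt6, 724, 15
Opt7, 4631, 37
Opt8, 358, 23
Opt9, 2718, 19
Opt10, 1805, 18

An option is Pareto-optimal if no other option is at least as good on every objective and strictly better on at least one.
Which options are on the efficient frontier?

Opt1, Opt2, Opt3, Opt8

Opt1: not dominated (best cost).
Opt2: not dominated (best side-effect rate).
Opt3: not dominated.
Opt4: dominated by Opt2 (cost 1295≤3882, side-effect rate 11≤21).
Opt5: dominated by Opt2 (cost 1295≤3552, side-effect rate 11≤26).
Opt6: dominated by Opt3 (cost 403≤724, side-effect rate 14≤15).
Opt7: dominated by Opt2 (cost 1295≤4631, side-effect rate 11≤37).
Opt8: not dominated.
Opt9: dominated by Opt2 (cost 1295≤2718, side-effect rate 11≤19).
Opt10: dominated by Opt2 (cost 1295≤1805, side-effect rate 11≤18).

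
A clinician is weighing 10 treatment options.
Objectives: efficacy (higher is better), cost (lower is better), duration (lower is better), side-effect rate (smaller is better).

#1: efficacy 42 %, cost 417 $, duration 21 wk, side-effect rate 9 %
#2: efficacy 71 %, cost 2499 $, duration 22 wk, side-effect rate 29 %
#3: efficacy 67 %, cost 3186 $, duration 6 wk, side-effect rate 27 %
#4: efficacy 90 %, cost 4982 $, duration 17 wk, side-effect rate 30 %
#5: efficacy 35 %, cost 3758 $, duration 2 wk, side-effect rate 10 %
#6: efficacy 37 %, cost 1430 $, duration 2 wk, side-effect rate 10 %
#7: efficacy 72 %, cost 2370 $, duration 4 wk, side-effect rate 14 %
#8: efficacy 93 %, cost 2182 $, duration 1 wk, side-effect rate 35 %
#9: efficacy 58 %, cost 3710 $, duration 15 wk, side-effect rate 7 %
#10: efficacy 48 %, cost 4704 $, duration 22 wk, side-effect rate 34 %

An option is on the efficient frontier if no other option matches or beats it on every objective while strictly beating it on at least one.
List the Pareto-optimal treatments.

#1: not dominated (best cost).
#2: dominated by #7 (efficacy 72≥71, cost 2370≤2499, duration 4≤22, side-effect rate 14≤29).
#3: dominated by #7 (efficacy 72≥67, cost 2370≤3186, duration 4≤6, side-effect rate 14≤27).
#4: not dominated.
#5: dominated by #6 (efficacy 37≥35, cost 1430≤3758, duration 2≤2, side-effect rate 10≤10).
#6: not dominated.
#7: not dominated.
#8: not dominated (best efficacy).
#9: not dominated (best side-effect rate).
#10: dominated by #2 (efficacy 71≥48, cost 2499≤4704, duration 22≤22, side-effect rate 29≤34).

#1, #4, #6, #7, #8, #9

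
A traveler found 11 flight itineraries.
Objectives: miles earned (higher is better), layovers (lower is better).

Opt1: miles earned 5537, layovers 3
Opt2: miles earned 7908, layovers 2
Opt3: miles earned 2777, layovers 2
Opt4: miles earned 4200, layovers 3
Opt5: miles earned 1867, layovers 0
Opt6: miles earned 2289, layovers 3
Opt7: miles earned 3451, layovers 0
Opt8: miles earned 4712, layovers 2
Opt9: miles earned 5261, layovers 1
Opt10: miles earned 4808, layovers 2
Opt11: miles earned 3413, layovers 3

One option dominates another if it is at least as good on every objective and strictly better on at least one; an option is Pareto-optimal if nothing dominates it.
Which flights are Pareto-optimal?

Opt1: dominated by Opt2 (miles earned 7908≥5537, layovers 2≤3).
Opt2: not dominated (best miles earned).
Opt3: dominated by Opt2 (miles earned 7908≥2777, layovers 2≤2).
Opt4: dominated by Opt1 (miles earned 5537≥4200, layovers 3≤3).
Opt5: dominated by Opt7 (miles earned 3451≥1867, layovers 0≤0).
Opt6: dominated by Opt1 (miles earned 5537≥2289, layovers 3≤3).
Opt7: not dominated.
Opt8: dominated by Opt2 (miles earned 7908≥4712, layovers 2≤2).
Opt9: not dominated.
Opt10: dominated by Opt2 (miles earned 7908≥4808, layovers 2≤2).
Opt11: dominated by Opt1 (miles earned 5537≥3413, layovers 3≤3).

Opt2, Opt7, Opt9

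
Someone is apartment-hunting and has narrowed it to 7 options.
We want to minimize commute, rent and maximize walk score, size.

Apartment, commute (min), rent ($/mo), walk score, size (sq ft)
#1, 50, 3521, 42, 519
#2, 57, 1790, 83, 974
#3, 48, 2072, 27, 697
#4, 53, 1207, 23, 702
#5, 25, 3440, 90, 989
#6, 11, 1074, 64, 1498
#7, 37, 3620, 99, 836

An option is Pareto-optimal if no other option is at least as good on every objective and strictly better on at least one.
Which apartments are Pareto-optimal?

#1: dominated by #5 (commute 25≤50, rent 3440≤3521, walk score 90≥42, size 989≥519).
#2: not dominated.
#3: dominated by #6 (commute 11≤48, rent 1074≤2072, walk score 64≥27, size 1498≥697).
#4: dominated by #6 (commute 11≤53, rent 1074≤1207, walk score 64≥23, size 1498≥702).
#5: not dominated.
#6: not dominated (best commute).
#7: not dominated (best walk score).

#2, #5, #6, #7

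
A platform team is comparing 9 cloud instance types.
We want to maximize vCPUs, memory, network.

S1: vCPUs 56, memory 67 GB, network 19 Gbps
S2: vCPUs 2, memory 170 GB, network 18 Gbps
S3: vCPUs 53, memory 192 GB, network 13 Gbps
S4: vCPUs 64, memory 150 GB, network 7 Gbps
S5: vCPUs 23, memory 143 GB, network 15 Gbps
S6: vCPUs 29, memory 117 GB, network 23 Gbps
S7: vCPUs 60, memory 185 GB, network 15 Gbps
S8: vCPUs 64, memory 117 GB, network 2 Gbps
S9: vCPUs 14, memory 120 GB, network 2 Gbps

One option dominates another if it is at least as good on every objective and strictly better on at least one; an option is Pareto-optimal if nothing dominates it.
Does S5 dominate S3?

No

S5 vs S3: S5 is worse on vCPUs (23 vs 53), so it does not dominate S3.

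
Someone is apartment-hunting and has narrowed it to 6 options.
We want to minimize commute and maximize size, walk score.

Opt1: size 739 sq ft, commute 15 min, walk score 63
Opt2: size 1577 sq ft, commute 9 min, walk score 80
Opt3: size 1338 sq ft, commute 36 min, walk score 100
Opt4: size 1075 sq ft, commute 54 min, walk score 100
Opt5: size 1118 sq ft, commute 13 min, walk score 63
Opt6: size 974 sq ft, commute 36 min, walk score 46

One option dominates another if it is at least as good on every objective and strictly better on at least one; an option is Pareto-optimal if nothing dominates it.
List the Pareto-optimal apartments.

Opt1: dominated by Opt2 (size 1577≥739, commute 9≤15, walk score 80≥63).
Opt2: not dominated (best size).
Opt3: not dominated.
Opt4: dominated by Opt3 (size 1338≥1075, commute 36≤54, walk score 100≥100).
Opt5: dominated by Opt2 (size 1577≥1118, commute 9≤13, walk score 80≥63).
Opt6: dominated by Opt2 (size 1577≥974, commute 9≤36, walk score 80≥46).

Opt2, Opt3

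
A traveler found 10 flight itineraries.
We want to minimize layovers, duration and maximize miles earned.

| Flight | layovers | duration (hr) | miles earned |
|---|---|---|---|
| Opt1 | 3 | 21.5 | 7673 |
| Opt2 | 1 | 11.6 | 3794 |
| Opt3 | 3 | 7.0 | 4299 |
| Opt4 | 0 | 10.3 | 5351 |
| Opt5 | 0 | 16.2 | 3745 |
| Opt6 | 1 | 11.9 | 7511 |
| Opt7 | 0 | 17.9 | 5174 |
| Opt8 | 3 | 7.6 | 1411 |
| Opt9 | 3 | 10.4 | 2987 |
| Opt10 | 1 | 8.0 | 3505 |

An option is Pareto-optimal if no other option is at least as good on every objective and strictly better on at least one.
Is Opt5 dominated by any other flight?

Yes

Opt4 vs Opt5: layovers 0≤0, duration 10.3≤16.2, miles earned 5351≥3745 — Opt4 is at least as good on every objective and strictly better on at least one, so Opt4 dominates Opt5.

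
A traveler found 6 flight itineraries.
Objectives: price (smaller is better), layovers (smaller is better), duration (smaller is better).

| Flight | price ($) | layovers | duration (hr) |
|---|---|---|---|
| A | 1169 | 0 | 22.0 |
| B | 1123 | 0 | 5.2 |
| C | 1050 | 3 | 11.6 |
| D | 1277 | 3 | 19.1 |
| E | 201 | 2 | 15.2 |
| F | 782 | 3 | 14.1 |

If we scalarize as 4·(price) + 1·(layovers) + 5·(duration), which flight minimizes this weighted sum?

A: 4·1169 + 1·0 + 5·22.0 = 4786.0
B: 4·1123 + 1·0 + 5·5.2 = 4518.0
C: 4·1050 + 1·3 + 5·11.6 = 4261.0
D: 4·1277 + 1·3 + 5·19.1 = 5206.5
E: 4·201 + 1·2 + 5·15.2 = 882.0
F: 4·782 + 1·3 + 5·14.1 = 3201.5
Lowest: E at 882.0.

E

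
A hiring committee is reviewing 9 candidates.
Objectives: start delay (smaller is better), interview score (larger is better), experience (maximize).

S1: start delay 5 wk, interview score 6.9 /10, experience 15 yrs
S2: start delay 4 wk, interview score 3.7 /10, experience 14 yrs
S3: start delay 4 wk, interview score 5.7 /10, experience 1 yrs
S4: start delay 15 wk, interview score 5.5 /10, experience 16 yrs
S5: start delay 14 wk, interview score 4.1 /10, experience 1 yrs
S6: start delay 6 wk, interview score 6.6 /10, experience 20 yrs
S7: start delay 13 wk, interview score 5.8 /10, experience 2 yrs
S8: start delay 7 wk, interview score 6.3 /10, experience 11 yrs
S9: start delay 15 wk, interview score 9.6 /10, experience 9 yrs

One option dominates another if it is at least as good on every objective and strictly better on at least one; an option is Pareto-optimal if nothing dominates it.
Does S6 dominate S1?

No

S6 vs S1: S6 is worse on start delay (6 vs 5), so it does not dominate S1.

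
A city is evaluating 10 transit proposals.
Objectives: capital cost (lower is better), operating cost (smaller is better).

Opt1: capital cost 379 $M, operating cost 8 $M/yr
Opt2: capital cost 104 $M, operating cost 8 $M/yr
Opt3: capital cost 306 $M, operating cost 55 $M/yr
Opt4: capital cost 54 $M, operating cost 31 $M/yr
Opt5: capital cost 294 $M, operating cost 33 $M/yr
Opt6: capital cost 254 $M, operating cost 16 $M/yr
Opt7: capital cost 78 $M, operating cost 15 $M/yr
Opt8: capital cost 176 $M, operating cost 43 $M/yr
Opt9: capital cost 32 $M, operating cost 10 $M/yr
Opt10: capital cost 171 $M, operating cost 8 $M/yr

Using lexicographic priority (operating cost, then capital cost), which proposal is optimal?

Opt2

First minimize operating cost: best is 8, kept {Opt1, Opt2, Opt10}.
Then minimize capital cost: best is 104, kept {Opt2}.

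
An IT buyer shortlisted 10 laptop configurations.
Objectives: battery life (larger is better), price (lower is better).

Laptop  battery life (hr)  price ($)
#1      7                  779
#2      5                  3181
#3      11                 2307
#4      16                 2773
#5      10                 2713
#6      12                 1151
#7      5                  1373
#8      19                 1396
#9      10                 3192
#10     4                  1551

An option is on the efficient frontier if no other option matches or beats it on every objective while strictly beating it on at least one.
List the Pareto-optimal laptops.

#1, #6, #8

#1: not dominated (best price).
#2: dominated by #1 (battery life 7≥5, price 779≤3181).
#3: dominated by #6 (battery life 12≥11, price 1151≤2307).
#4: dominated by #8 (battery life 19≥16, price 1396≤2773).
#5: dominated by #3 (battery life 11≥10, price 2307≤2713).
#6: not dominated.
#7: dominated by #1 (battery life 7≥5, price 779≤1373).
#8: not dominated (best battery life).
#9: dominated by #3 (battery life 11≥10, price 2307≤3192).
#10: dominated by #1 (battery life 7≥4, price 779≤1551).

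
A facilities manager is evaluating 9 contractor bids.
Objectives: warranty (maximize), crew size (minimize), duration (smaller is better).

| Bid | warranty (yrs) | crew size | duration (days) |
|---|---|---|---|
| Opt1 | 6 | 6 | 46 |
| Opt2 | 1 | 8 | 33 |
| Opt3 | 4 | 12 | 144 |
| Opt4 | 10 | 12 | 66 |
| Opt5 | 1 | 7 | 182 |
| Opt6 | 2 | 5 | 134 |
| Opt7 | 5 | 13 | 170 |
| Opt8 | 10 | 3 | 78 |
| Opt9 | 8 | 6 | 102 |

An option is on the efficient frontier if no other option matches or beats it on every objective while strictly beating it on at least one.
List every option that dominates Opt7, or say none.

Opt1: warranty 6≥5, crew size 6≤13, duration 46≤170 — dominates Opt7.
Opt4: warranty 10≥5, crew size 12≤13, duration 66≤170 — dominates Opt7.
Opt8: warranty 10≥5, crew size 3≤13, duration 78≤170 — dominates Opt7.
Opt9: warranty 8≥5, crew size 6≤13, duration 102≤170 — dominates Opt7.
Others (Opt2, Opt3, Opt5, Opt6) are each worse than Opt7 on at least one objective.

Opt1, Opt4, Opt8, Opt9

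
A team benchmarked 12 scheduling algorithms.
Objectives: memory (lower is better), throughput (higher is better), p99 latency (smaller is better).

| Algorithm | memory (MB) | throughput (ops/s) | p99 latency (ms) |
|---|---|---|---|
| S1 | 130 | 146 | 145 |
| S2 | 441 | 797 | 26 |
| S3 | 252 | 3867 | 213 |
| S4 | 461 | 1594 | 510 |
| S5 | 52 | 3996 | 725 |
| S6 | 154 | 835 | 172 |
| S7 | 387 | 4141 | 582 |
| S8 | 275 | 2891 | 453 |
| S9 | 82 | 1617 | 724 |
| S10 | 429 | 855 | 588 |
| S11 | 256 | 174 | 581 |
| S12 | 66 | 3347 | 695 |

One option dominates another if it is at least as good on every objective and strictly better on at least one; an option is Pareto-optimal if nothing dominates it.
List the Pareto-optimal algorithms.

S1: not dominated.
S2: not dominated (best p99 latency).
S3: not dominated.
S4: dominated by S3 (memory 252≤461, throughput 3867≥1594, p99 latency 213≤510).
S5: not dominated (best memory).
S6: not dominated.
S7: not dominated (best throughput).
S8: dominated by S3 (memory 252≤275, throughput 3867≥2891, p99 latency 213≤453).
S9: dominated by S12 (memory 66≤82, throughput 3347≥1617, p99 latency 695≤724).
S10: dominated by S3 (memory 252≤429, throughput 3867≥855, p99 latency 213≤588).
S11: dominated by S3 (memory 252≤256, throughput 3867≥174, p99 latency 213≤581).
S12: not dominated.

S1, S2, S3, S5, S6, S7, S12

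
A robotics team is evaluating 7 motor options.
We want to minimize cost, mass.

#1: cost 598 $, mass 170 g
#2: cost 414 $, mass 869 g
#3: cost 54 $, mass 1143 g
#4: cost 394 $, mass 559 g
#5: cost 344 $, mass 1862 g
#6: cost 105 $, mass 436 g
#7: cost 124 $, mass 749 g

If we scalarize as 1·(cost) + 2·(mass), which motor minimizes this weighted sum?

#1: 1·598 + 2·170 = 938
#2: 1·414 + 2·869 = 2152
#3: 1·54 + 2·1143 = 2340
#4: 1·394 + 2·559 = 1512
#5: 1·344 + 2·1862 = 4068
#6: 1·105 + 2·436 = 977
#7: 1·124 + 2·749 = 1622
Lowest: #1 at 938.

#1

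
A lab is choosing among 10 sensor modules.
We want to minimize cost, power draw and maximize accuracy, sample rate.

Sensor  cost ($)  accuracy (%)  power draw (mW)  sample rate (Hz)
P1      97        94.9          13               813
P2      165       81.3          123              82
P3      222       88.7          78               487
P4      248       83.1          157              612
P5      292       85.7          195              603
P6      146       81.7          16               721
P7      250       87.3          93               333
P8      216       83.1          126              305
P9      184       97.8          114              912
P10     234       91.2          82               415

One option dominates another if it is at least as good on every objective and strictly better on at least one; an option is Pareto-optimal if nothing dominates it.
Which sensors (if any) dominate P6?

P1

P1: cost 97≤146, accuracy 94.9≥81.7, power draw 13≤16, sample rate 813≥721 — dominates P6.
Others (P2, P3, P4, P5, P7, P8, P9, P10) are each worse than P6 on at least one objective.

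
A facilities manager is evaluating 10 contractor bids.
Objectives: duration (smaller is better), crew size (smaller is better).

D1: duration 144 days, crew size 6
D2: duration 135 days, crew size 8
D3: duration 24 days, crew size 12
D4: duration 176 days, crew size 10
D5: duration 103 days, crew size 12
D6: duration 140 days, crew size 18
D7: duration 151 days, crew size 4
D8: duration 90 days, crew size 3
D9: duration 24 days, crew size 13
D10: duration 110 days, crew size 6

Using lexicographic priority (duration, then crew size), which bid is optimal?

First minimize duration: best is 24, kept {D3, D9}.
Then minimize crew size: best is 12, kept {D3}.

D3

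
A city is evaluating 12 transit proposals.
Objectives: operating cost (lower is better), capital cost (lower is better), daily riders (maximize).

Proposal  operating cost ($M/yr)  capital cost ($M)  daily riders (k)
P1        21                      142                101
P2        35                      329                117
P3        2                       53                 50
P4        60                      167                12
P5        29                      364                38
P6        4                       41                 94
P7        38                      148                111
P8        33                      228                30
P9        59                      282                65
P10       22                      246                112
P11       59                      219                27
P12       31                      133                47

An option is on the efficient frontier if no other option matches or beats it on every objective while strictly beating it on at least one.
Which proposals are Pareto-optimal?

P1: not dominated.
P2: not dominated (best daily riders).
P3: not dominated (best operating cost).
P4: dominated by P1 (operating cost 21≤60, capital cost 142≤167, daily riders 101≥12).
P5: dominated by P1 (operating cost 21≤29, capital cost 142≤364, daily riders 101≥38).
P6: not dominated (best capital cost).
P7: not dominated.
P8: dominated by P1 (operating cost 21≤33, capital cost 142≤228, daily riders 101≥30).
P9: dominated by P1 (operating cost 21≤59, capital cost 142≤282, daily riders 101≥65).
P10: not dominated.
P11: dominated by P1 (operating cost 21≤59, capital cost 142≤219, daily riders 101≥27).
P12: dominated by P3 (operating cost 2≤31, capital cost 53≤133, daily riders 50≥47).

P1, P2, P3, P6, P7, P10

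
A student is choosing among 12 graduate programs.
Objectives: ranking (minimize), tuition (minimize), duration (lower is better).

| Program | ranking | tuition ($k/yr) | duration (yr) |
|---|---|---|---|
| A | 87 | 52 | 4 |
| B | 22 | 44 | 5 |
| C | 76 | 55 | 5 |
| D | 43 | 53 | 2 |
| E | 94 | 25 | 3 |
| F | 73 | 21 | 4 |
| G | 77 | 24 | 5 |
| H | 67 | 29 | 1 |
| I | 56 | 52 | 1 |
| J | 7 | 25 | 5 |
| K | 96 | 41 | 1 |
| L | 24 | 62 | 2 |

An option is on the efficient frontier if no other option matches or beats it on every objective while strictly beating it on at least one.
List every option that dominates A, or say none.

F, H, I

F: ranking 73≤87, tuition 21≤52, duration 4≤4 — dominates A.
H: ranking 67≤87, tuition 29≤52, duration 1≤4 — dominates A.
I: ranking 56≤87, tuition 52≤52, duration 1≤4 — dominates A.
Others (B, C, D, E, G, J, K, L) are each worse than A on at least one objective.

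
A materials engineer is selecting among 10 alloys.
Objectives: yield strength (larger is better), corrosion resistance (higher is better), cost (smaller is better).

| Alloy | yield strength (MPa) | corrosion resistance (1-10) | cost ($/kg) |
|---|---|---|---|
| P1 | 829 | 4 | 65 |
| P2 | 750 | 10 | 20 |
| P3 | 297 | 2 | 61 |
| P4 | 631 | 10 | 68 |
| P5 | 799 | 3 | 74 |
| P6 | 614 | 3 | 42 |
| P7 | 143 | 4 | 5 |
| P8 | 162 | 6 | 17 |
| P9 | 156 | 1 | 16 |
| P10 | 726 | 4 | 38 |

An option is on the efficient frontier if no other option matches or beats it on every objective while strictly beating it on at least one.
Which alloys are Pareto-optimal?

P1, P2, P7, P8, P9

P1: not dominated (best yield strength).
P2: not dominated.
P3: dominated by P2 (yield strength 750≥297, corrosion resistance 10≥2, cost 20≤61).
P4: dominated by P2 (yield strength 750≥631, corrosion resistance 10≥10, cost 20≤68).
P5: dominated by P1 (yield strength 829≥799, corrosion resistance 4≥3, cost 65≤74).
P6: dominated by P2 (yield strength 750≥614, corrosion resistance 10≥3, cost 20≤42).
P7: not dominated (best cost).
P8: not dominated.
P9: not dominated.
P10: dominated by P2 (yield strength 750≥726, corrosion resistance 10≥4, cost 20≤38).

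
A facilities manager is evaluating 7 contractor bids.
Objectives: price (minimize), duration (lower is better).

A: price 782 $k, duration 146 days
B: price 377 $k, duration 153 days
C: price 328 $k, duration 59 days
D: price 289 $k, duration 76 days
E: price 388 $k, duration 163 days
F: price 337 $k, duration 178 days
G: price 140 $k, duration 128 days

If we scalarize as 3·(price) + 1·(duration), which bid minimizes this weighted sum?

A: 3·782 + 1·146 = 2492
B: 3·377 + 1·153 = 1284
C: 3·328 + 1·59 = 1043
D: 3·289 + 1·76 = 943
E: 3·388 + 1·163 = 1327
F: 3·337 + 1·178 = 1189
G: 3·140 + 1·128 = 548
Lowest: G at 548.

G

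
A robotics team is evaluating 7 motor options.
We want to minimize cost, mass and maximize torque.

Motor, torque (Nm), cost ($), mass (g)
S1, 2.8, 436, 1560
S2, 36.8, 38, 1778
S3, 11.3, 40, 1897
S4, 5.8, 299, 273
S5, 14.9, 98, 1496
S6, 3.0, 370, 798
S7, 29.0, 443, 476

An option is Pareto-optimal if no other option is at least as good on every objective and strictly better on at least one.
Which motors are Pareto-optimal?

S2, S4, S5, S7

S1: dominated by S4 (torque 5.8≥2.8, cost 299≤436, mass 273≤1560).
S2: not dominated (best torque).
S3: dominated by S2 (torque 36.8≥11.3, cost 38≤40, mass 1778≤1897).
S4: not dominated (best mass).
S5: not dominated.
S6: dominated by S4 (torque 5.8≥3.0, cost 299≤370, mass 273≤798).
S7: not dominated.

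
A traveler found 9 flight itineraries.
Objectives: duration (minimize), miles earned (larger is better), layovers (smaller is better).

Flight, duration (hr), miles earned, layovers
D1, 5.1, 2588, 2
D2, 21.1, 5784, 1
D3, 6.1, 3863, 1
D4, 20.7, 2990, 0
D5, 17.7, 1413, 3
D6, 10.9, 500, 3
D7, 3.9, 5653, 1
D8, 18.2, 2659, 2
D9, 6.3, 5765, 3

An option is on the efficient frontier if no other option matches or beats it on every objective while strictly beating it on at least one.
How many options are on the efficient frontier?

D1: dominated by D7 (duration 3.9≤5.1, miles earned 5653≥2588, layovers 1≤2).
D2: not dominated (best miles earned).
D3: dominated by D7 (duration 3.9≤6.1, miles earned 5653≥3863, layovers 1≤1).
D4: not dominated (best layovers).
D5: dominated by D1 (duration 5.1≤17.7, miles earned 2588≥1413, layovers 2≤3).
D6: dominated by D1 (duration 5.1≤10.9, miles earned 2588≥500, layovers 2≤3).
D7: not dominated (best duration).
D8: dominated by D3 (duration 6.1≤18.2, miles earned 3863≥2659, layovers 1≤2).
D9: not dominated.
Pareto-optimal: D2, D4, D7, D9 → 4.

4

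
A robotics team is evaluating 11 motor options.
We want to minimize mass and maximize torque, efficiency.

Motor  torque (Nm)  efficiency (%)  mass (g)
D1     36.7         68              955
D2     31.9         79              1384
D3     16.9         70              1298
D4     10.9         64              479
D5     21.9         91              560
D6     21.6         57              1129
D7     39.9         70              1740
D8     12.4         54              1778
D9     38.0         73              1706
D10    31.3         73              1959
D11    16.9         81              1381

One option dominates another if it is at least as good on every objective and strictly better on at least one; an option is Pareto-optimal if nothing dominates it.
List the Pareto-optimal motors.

D1, D2, D4, D5, D7, D9

D1: not dominated.
D2: not dominated.
D3: dominated by D5 (torque 21.9≥16.9, efficiency 91≥70, mass 560≤1298).
D4: not dominated (best mass).
D5: not dominated (best efficiency).
D6: dominated by D1 (torque 36.7≥21.6, efficiency 68≥57, mass 955≤1129).
D7: not dominated (best torque).
D8: dominated by D1 (torque 36.7≥12.4, efficiency 68≥54, mass 955≤1778).
D9: not dominated.
D10: dominated by D2 (torque 31.9≥31.3, efficiency 79≥73, mass 1384≤1959).
D11: dominated by D5 (torque 21.9≥16.9, efficiency 91≥81, mass 560≤1381).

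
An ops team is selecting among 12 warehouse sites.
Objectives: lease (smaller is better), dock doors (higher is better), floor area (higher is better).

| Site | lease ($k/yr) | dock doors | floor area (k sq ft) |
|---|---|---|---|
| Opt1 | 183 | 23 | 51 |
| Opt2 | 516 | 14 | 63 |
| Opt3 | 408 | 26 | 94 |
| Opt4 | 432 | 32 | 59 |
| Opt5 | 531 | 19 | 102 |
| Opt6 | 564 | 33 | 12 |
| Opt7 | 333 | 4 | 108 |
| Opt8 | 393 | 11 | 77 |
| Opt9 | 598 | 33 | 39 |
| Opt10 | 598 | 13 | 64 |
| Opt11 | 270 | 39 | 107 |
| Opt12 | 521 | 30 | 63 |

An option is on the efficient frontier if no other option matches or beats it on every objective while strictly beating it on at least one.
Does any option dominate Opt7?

Opt1: worse on floor area (51 vs 108).
Opt2: worse on lease (516 vs 333).
Opt3: worse on lease (408 vs 333).
Opt4: worse on lease (432 vs 333).
Opt5: worse on lease (531 vs 333).
Opt6: worse on lease (564 vs 333).
Opt8: worse on lease (393 vs 333).
Opt9: worse on lease (598 vs 333).
Opt10: worse on lease (598 vs 333).
Opt11: worse on floor area (107 vs 108).
Opt12: worse on lease (521 vs 333).
No option is at least as good as Opt7 on every objective and strictly better on one.

No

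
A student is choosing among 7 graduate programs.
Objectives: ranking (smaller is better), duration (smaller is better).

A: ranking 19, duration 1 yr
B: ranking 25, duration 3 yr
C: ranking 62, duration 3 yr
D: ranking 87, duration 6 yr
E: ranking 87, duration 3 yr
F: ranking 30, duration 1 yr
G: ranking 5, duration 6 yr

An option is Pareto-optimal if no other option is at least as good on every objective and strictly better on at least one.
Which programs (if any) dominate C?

A: ranking 19≤62, duration 1≤3 — dominates C.
B: ranking 25≤62, duration 3≤3 — dominates C.
F: ranking 30≤62, duration 1≤3 — dominates C.
Others (D, E, G) are each worse than C on at least one objective.

A, B, F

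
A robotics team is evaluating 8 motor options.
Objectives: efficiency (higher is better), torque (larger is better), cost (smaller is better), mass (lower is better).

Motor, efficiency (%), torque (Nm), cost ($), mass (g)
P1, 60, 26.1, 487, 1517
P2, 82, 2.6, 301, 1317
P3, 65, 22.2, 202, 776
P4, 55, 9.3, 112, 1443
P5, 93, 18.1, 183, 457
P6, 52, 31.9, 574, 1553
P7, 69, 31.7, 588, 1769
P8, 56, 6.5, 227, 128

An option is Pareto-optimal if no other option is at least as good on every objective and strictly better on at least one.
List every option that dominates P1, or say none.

P2: worse on torque (2.6 vs 26.1).
P3: worse on torque (22.2 vs 26.1).
P4: worse on efficiency (55 vs 60).
P5: worse on torque (18.1 vs 26.1).
P6: worse on efficiency (52 vs 60).
P7: worse on cost (588 vs 487).
P8: worse on efficiency (56 vs 60).
No option dominates P1.

none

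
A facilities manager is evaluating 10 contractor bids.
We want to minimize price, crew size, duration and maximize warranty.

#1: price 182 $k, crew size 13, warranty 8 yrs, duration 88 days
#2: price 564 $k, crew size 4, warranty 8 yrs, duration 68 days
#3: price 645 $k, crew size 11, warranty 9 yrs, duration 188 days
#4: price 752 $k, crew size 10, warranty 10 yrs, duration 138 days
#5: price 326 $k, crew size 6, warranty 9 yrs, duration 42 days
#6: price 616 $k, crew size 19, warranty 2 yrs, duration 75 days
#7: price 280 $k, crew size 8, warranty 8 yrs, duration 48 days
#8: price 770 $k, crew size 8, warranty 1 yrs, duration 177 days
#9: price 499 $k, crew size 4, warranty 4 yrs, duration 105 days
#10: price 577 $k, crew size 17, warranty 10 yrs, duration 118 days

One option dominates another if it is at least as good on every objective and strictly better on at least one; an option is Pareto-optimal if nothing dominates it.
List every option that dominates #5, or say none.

#1: worse on crew size (13 vs 6).
#2: worse on price (564 vs 326).
#3: worse on price (645 vs 326).
#4: worse on price (752 vs 326).
#6: worse on price (616 vs 326).
#7: worse on crew size (8 vs 6).
#8: worse on price (770 vs 326).
#9: worse on price (499 vs 326).
#10: worse on price (577 vs 326).
No option dominates #5.

none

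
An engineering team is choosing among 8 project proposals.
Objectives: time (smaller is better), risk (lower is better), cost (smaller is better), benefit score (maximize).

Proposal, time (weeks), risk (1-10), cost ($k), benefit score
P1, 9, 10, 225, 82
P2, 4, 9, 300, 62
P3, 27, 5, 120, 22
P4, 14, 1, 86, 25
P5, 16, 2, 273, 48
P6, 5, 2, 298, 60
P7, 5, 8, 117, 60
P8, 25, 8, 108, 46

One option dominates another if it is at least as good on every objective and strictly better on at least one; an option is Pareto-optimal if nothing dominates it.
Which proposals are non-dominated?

P1, P2, P4, P5, P6, P7, P8

P1: not dominated (best benefit score).
P2: not dominated (best time).
P3: dominated by P4 (time 14≤27, risk 1≤5, cost 86≤120, benefit score 25≥22).
P4: not dominated (best risk).
P5: not dominated.
P6: not dominated.
P7: not dominated.
P8: not dominated.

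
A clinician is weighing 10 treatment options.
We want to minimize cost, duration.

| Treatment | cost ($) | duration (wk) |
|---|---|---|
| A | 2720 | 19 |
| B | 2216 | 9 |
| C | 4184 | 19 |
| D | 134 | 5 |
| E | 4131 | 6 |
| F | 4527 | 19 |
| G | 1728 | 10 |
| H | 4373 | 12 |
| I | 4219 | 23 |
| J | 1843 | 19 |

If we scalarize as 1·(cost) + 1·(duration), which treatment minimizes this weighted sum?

D

A: 1·2720 + 1·19 = 2739
B: 1·2216 + 1·9 = 2225
C: 1·4184 + 1·19 = 4203
D: 1·134 + 1·5 = 139
E: 1·4131 + 1·6 = 4137
F: 1·4527 + 1·19 = 4546
G: 1·1728 + 1·10 = 1738
H: 1·4373 + 1·12 = 4385
I: 1·4219 + 1·23 = 4242
J: 1·1843 + 1·19 = 1862
Lowest: D at 139.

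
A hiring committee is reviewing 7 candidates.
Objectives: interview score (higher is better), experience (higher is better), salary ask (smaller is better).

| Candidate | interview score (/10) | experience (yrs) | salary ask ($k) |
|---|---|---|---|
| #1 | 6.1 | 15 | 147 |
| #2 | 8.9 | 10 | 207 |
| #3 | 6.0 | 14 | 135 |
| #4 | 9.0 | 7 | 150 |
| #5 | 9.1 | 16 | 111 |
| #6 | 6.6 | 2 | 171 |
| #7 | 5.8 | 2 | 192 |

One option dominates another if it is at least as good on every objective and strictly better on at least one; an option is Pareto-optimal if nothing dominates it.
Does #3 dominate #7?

Yes

#3 vs #7: interview score 6.0≥5.8, experience 14≥2, salary ask 135≤192 — #3 is at least as good on every objective with at least one strict improvement.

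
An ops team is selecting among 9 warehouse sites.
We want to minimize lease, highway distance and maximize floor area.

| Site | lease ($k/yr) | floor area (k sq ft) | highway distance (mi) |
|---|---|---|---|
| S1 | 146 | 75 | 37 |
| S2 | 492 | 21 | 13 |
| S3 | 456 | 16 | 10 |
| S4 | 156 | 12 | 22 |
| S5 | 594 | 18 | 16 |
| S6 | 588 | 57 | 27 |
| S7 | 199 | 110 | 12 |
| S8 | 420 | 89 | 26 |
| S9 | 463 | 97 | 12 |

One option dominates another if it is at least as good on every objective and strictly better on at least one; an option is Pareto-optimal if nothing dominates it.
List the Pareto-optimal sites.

S1: not dominated (best lease).
S2: dominated by S7 (lease 199≤492, floor area 110≥21, highway distance 12≤13).
S3: not dominated (best highway distance).
S4: not dominated.
S5: dominated by S2 (lease 492≤594, floor area 21≥18, highway distance 13≤16).
S6: dominated by S7 (lease 199≤588, floor area 110≥57, highway distance 12≤27).
S7: not dominated (best floor area).
S8: dominated by S7 (lease 199≤420, floor area 110≥89, highway distance 12≤26).
S9: dominated by S7 (lease 199≤463, floor area 110≥97, highway distance 12≤12).

S1, S3, S4, S7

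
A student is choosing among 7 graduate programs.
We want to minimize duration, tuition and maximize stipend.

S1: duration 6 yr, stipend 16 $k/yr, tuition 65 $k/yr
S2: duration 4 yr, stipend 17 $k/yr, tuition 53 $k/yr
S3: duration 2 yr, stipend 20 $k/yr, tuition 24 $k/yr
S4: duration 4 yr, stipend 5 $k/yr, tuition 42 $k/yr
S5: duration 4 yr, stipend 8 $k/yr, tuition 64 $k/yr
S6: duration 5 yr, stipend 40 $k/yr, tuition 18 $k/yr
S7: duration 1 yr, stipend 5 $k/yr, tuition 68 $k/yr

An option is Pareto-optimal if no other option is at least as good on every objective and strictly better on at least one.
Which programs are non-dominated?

S1: dominated by S2 (duration 4≤6, stipend 17≥16, tuition 53≤65).
S2: dominated by S3 (duration 2≤4, stipend 20≥17, tuition 24≤53).
S3: not dominated.
S4: dominated by S3 (duration 2≤4, stipend 20≥5, tuition 24≤42).
S5: dominated by S2 (duration 4≤4, stipend 17≥8, tuition 53≤64).
S6: not dominated (best stipend).
S7: not dominated (best duration).

S3, S6, S7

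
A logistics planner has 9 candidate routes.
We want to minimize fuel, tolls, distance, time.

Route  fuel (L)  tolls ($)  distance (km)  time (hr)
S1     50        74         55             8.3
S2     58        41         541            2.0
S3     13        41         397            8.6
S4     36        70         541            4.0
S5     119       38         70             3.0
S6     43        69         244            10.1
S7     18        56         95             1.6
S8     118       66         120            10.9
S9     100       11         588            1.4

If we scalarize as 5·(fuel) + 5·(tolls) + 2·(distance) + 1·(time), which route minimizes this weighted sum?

S1: 5·50 + 5·74 + 2·55 + 1·8.3 = 738.3
S2: 5·58 + 5·41 + 2·541 + 1·2.0 = 1579.0
S3: 5·13 + 5·41 + 2·397 + 1·8.6 = 1072.6
S4: 5·36 + 5·70 + 2·541 + 1·4.0 = 1616.0
S5: 5·119 + 5·38 + 2·70 + 1·3.0 = 928.0
S6: 5·43 + 5·69 + 2·244 + 1·10.1 = 1058.1
S7: 5·18 + 5·56 + 2·95 + 1·1.6 = 561.6
S8: 5·118 + 5·66 + 2·120 + 1·10.9 = 1170.9
S9: 5·100 + 5·11 + 2·588 + 1·1.4 = 1732.4
Lowest: S7 at 561.6.

S7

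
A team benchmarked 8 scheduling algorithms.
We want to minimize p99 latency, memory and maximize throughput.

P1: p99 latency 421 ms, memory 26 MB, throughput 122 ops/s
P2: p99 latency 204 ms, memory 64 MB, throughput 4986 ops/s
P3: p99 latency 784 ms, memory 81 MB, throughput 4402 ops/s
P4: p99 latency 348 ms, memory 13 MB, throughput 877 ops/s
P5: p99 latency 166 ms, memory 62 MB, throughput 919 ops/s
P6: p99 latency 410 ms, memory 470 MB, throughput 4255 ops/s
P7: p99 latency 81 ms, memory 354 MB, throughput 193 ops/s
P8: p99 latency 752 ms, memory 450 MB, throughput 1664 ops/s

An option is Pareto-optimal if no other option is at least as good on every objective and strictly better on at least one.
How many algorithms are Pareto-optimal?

P1: dominated by P4 (p99 latency 348≤421, memory 13≤26, throughput 877≥122).
P2: not dominated (best throughput).
P3: dominated by P2 (p99 latency 204≤784, memory 64≤81, throughput 4986≥4402).
P4: not dominated (best memory).
P5: not dominated.
P6: dominated by P2 (p99 latency 204≤410, memory 64≤470, throughput 4986≥4255).
P7: not dominated (best p99 latency).
P8: dominated by P2 (p99 latency 204≤752, memory 64≤450, throughput 4986≥1664).
Pareto-optimal: P2, P4, P5, P7 → 4.

4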